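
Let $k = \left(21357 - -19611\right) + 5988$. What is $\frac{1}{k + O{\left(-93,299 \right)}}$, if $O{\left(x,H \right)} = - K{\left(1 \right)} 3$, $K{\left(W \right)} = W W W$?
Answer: $\frac{1}{46953} \approx 2.1298 \cdot 10^{-5}$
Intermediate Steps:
$K{\left(W \right)} = W^{3}$ ($K{\left(W \right)} = W^{2} W = W^{3}$)
$k = 46956$ ($k = \left(21357 + 19611\right) + 5988 = 40968 + 5988 = 46956$)
$O{\left(x,H \right)} = -3$ ($O{\left(x,H \right)} = - 1^{3} \cdot 3 = \left(-1\right) 1 \cdot 3 = \left(-1\right) 3 = -3$)
$\frac{1}{k + O{\left(-93,299 \right)}} = \frac{1}{46956 - 3} = \frac{1}{46953}$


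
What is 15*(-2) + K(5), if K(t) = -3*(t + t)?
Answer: -60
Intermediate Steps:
K(t) = -6*t
15*(-2) + K(5) = 15*(-2) - 6*5 = -30 - 30 = -60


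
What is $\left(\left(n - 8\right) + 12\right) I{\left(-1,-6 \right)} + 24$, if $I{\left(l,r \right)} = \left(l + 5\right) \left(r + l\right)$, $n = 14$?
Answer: $-480$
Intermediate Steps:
$I{\left(l,r \right)} = \left(5 + l\right) \left(l + r\right)$
$\left(\left(n - 8\right) + 12\right) I{\left(-1,-6 \right)} + 24 = \left(\left(14 - 8\right) + 12\right) \left(\left(-1\right)^{2} + 5 \left(-1\right) + 5 \left(-6\right) - -6\right) + 24 = \left(6 + 12\right) \left(1 - 5 - 30 + 6\right) + 24 = 18 \left(-28\right) + 24 = -504 + 24 = -480$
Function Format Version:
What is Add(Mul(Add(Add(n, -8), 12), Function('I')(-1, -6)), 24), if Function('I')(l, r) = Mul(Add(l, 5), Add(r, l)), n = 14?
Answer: -480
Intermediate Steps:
Function('I')(l, r) = Mul(Add(5, l), Add(l, r))
Add(Mul(Add(Add(n, -8), 12), Function('I')(-1, -6)), 24) = Add(Mul(Add(Add(14, -8), 12), Add(Pow(-1, 2), Mul(5, -1), Mul(5, -6), Mul(-1, -6))), 24) = Add(Mul(Add(6, 12), Add(1, -5, -30, 6)), 24) = Add(Mul(18, -28), 24) = Add(-504, 24) = -480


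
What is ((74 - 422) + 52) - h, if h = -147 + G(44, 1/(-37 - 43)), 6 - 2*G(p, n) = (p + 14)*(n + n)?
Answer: -6109/40 ≈ -152.73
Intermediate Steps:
G(p, n) = 3 - n*(14 + p) (G(p, n) = 3 - (p + 14)*(n + n)/2 = 3 - (14 + p)*2*n/2 = 3 - n*(14 + p))
h = -5731/40 (h = -147 + (3 - 14/(-37 - 43) - 1*44/(-37 - 43)) = -147 + (3 - 14/(-80) - 1*44/(-80)) = -147 + (3 - 14*(-1/80) - 1*(-1/80)*44) = -147 + (3 + 7/40 + 11/20) = -147 + 149/40 = -5731/40 ≈ -143.27)
((74 - 422) + 52) - h = ((74 - 422) + 52) - 1*(-5731/40) = (-348 + 52) + 5731/40 = -296 + 5731/40 = -6109/40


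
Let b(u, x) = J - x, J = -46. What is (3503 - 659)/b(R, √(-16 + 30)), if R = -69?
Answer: -65412/1051 + 1422*√14/1051 ≈ -57.175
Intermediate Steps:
b(u, x) = -46 - x
(3503 - 659)/b(R, √(-16 + 30)) = (3503 - 659)/(-46 - √(-16 + 30)) = 2844/(-46 - √14)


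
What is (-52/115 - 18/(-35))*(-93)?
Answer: -930/161 ≈ -5.7764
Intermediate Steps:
(-52/115 - 18/(-35))*(-93) = (-52*1/115 - 18*(-1/35))*(-93) = (-52/115 + 18/35)*(-93) = (10/161)*(-93) = -930/161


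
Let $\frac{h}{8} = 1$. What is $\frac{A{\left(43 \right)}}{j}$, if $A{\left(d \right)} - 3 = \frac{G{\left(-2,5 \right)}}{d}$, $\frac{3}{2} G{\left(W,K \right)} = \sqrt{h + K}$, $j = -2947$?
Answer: $- \frac{3}{2947} - \frac{2 \sqrt{13}}{380163} \approx -0.001037$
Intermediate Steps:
$h = 8$ ($h = 8 \cdot 1 = 8$)
$G{\left(W,K \right)} = \frac{2 \sqrt{8 + K}}{3}$
$A{\left(d \right)} = 3 + \frac{2 \sqrt{13}}{3 d}$ ($A{\left(d \right)} = 3 + \frac{\frac{2}{3} \sqrt{8 + 5}}{d} = 3 + \frac{\frac{2}{3} \sqrt{13}}{d} = 3 + \frac{2 \sqrt{13}}{3 d}$)
$\frac{A{\left(43 \right)}}{j} = \frac{3 + \frac{2 \sqrt{13}}{3 \cdot 43}}{-2947} = \left(3 + \frac{2}{3} \sqrt{13} \cdot \frac{1}{43}\right) \left(- \frac{1}{2947}\right) = \left(3 + \frac{2 \sqrt{13}}{129}\right) \left(- \frac{1}{2947}\right) = - \frac{3}{2947} - \frac{2 \sqrt{13}}{380163}$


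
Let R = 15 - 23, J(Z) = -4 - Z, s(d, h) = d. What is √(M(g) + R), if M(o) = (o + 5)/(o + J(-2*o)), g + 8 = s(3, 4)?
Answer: 2*I*√2 ≈ 2.8284*I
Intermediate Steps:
g = -5 (g = -8 + 3 = -5)
R = -8
M(o) = (5 + o)/(-4 + 3*o) (M(o) = (o + 5)/(o + (-4 - (-2)*o)) = (5 + o)/(o + (-4 + 2*o)) = (5 + o)/(-4 + 3*o))
√(M(g) + R) = √((5 - 5)/(-4 + 3*(-5)) - 8) = √(0/(-4 - 15) - 8) = √(0/(-19) - 8) = √(-1/19*0 - 8) = √(0 - 8) = √(-8) = 2*I*√2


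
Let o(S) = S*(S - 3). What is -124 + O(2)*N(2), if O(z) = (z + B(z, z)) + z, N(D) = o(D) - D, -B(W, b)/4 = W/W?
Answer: -124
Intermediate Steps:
B(W, b) = -4 (B(W, b) = -4*W/W = -4*1 = -4)
o(S) = S*(-3 + S)
N(D) = -D + D*(-3 + D) (N(D) = D*(-3 + D) - D = -D + D*(-3 + D))
O(z) = -4 + 2*z (O(z) = (z - 4) + z = (-4 + z) + z = -4 + 2*z)
-124 + O(2)*N(2) = -124 + (-4 + 2*2)*(2*(-4 + 2)) = -124 + (-4 + 4)*(2*(-2)) = -124 + 0*(-4) = -124 + 0 = -124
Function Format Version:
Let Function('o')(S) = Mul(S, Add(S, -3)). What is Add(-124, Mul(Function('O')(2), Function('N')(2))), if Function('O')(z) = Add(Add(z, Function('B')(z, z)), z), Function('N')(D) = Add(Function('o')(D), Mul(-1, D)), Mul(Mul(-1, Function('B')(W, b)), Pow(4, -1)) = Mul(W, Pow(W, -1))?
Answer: -124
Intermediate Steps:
Function('B')(W, b) = -4 (Function('B')(W, b) = Mul(-4, Mul(W, Pow(W, -1))) = Mul(-4, 1) = -4)
Function('o')(S) = Mul(S, Add(-3, S))
Function('N')(D) = Add(Mul(-1, D), Mul(D, Add(-3, D))) (Function('N')(D) = Add(Mul(D, Add(-3, D)), Mul(-1, D)) = Add(Mul(-1, D), Mul(D, Add(-3, D))))
Function('O')(z) = Add(-4, Mul(2, z)) (Function('O')(z) = Add(Add(z, -4), z) = Add(Add(-4, z), z) = Add(-4, Mul(2, z)))
Add(-124, Mul(Function('O')(2), Function('N')(2))) = Add(-124, Mul(Add(-4, Mul(2, 2)), Mul(2, Add(-4, 2)))) = Add(-124, Mul(Add(-4, 4), Mul(2, -2))) = Add(-124, Mul(0, -4)) = Add(-124, 0) = -124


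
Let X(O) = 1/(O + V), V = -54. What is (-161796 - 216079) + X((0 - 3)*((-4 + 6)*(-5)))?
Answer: -9069001/24 ≈ -3.7788e+5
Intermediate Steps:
X(O) = 1/(-54 + O) (X(O) = 1/(O - 54) = 1/(-54 + O))
(-161796 - 216079) + X((0 - 3)*((-4 + 6)*(-5))) = (-161796 - 216079) + 1/(-54 + (0 - 3)*((-4 + 6)*(-5))) = -377875 + 1/(-54 - 6*(-5)) = -377875 + 1/(-54 - 3*(-10)) = -377875 + 1/(-54 + 30) = -377875 + 1/(-24) = -377875 - 1/24 = -9069001/24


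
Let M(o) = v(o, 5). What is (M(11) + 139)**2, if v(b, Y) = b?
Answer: 22500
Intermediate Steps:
M(o) = o
(M(11) + 139)**2 = (11 + 139)**2 = 150**2 = 22500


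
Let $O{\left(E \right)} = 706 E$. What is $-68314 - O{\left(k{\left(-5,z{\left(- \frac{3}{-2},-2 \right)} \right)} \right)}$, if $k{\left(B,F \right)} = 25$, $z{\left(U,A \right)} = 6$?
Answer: $-85964$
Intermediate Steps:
$-68314 - O{\left(k{\left(-5,z{\left(- \frac{3}{-2},-2 \right)} \right)} \right)} = -68314 - 706 \cdot 25 = -68314 - 17650 = -85964$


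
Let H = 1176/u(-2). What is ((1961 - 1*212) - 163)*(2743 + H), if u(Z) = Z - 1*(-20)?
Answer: 13362050/3 ≈ 4.4540e+6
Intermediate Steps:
u(Z) = 20 + Z (u(Z) = Z + 20 = 20 + Z)
H = 196/3 (H = 1176/(20 - 2) = 1176/18 = 1176*(1/18) = 196/3 ≈ 65.333)
((1961 - 1*212) - 163)*(2743 + H) = ((1961 - 1*212) - 163)*(2743 + 196/3) = ((1961 - 212) - 163)*(8425/3) = (1749 - 163)*(8425/3) = 1586*(8425/3) = 13362050/3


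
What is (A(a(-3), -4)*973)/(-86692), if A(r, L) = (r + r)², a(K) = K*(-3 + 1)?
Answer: -35028/21673 ≈ -1.6162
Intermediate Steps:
a(K) = -2*K (a(K) = K*(-2) = -2*K)
A(r, L) = 4*r² (A(r, L) = (2*r)² = 4*r²)
(A(a(-3), -4)*973)/(-86692) = ((4*(-2*(-3))²)*973)/(-86692) = ((4*6²)*973)*(-1/86692) = ((4*36)*973)*(-1/86692) = (144*973)*(-1/86692) = 140112*(-1/86692) = -35028/21673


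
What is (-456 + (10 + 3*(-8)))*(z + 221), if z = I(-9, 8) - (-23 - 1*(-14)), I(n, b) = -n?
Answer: -112330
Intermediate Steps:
z = 18 (z = -1*(-9) - (-23 - 1*(-14)) = 9 - (-23 + 14) = 9 - 1*(-9) = 9 + 9 = 18)
(-456 + (10 + 3*(-8)))*(z + 221) = (-456 + (10 + 3*(-8)))*(18 + 221) = (-456 + (10 - 24))*239 = (-456 - 14)*239 = -470*239 = -112330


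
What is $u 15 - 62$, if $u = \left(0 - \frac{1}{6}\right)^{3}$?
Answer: $- \frac{4469}{72} \approx -62.069$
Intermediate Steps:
$u = - \frac{1}{216}$ ($u = \left(0 - \frac{1}{6}\right)^{3} = \left(- \frac{1}{6}\right)^{3} = - \frac{1}{216} \approx -0.0046296$)
$u 15 - 62 = \left(- \frac{1}{216}\right) 15 - 62 = - \frac{5}{72} - 62 = - \frac{4469}{72}$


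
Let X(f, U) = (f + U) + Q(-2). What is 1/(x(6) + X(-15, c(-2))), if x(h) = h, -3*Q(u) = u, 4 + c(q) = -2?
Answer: -3/43 ≈ -0.069767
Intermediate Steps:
c(q) = -6 (c(q) = -4 - 2 = -6)
Q(u) = -u/3
X(f, U) = ⅔ + U + f (X(f, U) = (f + U) - ⅓*(-2) = (U + f) + ⅔ = ⅔ + U + f)
1/(x(6) + X(-15, c(-2))) = 1/(6 + (⅔ - 6 - 15)) = 1/(6 - 61/3) = 1/(-43/3) = -3/43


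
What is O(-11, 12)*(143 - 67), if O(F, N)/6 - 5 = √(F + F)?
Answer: 2280 + 456*I*√22 ≈ 2280.0 + 2138.8*I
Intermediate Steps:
O(F, N) = 30 + 6*√2*√F (O(F, N) = 30 + 6*√(F + F) = 30 + 6*√(2*F) = 30 + 6*(√2*√F) = 30 + 6*√2*√F)
O(-11, 12)*(143 - 67) = (30 + 6*√2*√(-11))*(143 - 67) = (30 + 6*√2*(I*√11))*76 = (30 + 6*I*√22)*76 = 2280 + 456*I*√22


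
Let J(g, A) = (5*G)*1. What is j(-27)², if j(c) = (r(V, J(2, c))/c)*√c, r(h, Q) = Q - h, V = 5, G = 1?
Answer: 0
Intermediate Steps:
J(g, A) = 5 (J(g, A) = (5*1)*1 = 5*1 = 5)
j(c) = 0 (j(c) = ((5 - 1*5)/c)*√c = ((5 - 5)/c)*√c = (0/c)*√c = 0*√c = 0)
j(-27)² = 0² = 0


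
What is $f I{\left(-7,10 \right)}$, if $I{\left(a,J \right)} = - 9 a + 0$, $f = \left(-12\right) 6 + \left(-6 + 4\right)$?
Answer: $-4662$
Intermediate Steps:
$f = -74$ ($f = -72 - 2 = -74$)
$I{\left(a,J \right)} = - 9 a$
$f I{\left(-7,10 \right)} = - 74 \left(\left(-9\right) \left(-7\right)\right) = \left(-74\right) 63 = -4662$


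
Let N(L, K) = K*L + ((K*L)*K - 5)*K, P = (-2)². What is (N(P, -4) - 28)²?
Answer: 78400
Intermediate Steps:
P = 4
N(L, K) = K*L + K*(-5 + L*K²) (N(L, K) = K*L + (L*K² - 5)*K = K*L + (-5 + L*K²)*K = K*L + K*(-5 + L*K²))
(N(P, -4) - 28)² = (-4*(-5 + 4 + 4*(-4)²) - 28)² = (-4*(-5 + 4 + 4*16) - 28)² = (-4*(-5 + 4 + 64) - 28)² = (-4*63 - 28)² = (-252 - 28)² = (-280)² = 78400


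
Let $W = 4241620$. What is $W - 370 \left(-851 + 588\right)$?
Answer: $4338930$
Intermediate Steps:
$W - 370 \left(-851 + 588\right) = 4241620 - 370 \left(-851 + 588\right) = 4241620 - -97310 = 4241620 + 97310 = 4338930$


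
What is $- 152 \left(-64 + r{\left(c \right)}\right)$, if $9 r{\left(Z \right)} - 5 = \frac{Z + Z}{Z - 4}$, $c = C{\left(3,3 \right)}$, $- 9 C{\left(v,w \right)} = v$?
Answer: $\frac{1127992}{117} \approx 9641.0$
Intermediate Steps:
$C{\left(v,w \right)} = - \frac{v}{9}$
$c = - \frac{1}{3}$ ($c = \left(- \frac{1}{9}\right) 3 = - \frac{1}{3} \approx -0.33333$)
$r{\left(Z \right)} = \frac{5}{9} + \frac{2 Z}{9 \left(-4 + Z\right)}$ ($r{\left(Z \right)} = \frac{5}{9} + \frac{\left(Z + Z\right) \frac{1}{Z - 4}}{9} = \frac{5}{9} + \frac{2 Z \frac{1}{-4 + Z}}{9} = \frac{5}{9} + \frac{2 Z}{9 \left(-4 + Z\right)}$)
$- 152 \left(-64 + r{\left(c \right)}\right) = - 152 \left(-64 + \frac{-20 + 7 \left(- \frac{1}{3}\right)}{9 \left(-4 - \frac{1}{3}\right)}\right) = - 152 \left(-64 + \frac{-20 - \frac{7}{3}}{9 \left(- \frac{13}{3}\right)}\right) = - 152 \left(-64 + \frac{1}{9} \left(- \frac{3}{13}\right) \left(- \frac{67}{3}\right)\right) = - 152 \left(-64 + \frac{67}{117}\right) = \left(-152\right) \left(- \frac{7421}{117}\right) = \frac{1127992}{117}$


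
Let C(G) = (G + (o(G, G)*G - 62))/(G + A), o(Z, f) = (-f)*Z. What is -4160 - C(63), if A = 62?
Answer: -269954/125 ≈ -2159.6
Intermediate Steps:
o(Z, f) = -Z*f
C(G) = (-62 + G - G³)/(62 + G) (C(G) = (G + ((-G*G)*G - 62))/(G + 62) = (G + ((-G²)*G - 62))/(62 + G) = (G + (-G³ - 62))/(62 + G) = (G + (-62 - G³))/(62 + G) = (-62 + G - G³)/(62 + G))
-4160 - C(63) = -4160 - (-62 + 63 - 1*63³)/(62 + 63) = -4160 - (-62 + 63 - 1*250047)/125 = -4160 - (-62 + 63 - 250047)/125 = -4160 - (-250046)/125 = -4160 - 1*(-250046/125) = -4160 + 250046/125 = -269954/125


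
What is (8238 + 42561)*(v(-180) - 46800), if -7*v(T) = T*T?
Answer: -2612520000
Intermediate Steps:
v(T) = -T²/7 (v(T) = -T*T/7 = -T²/7)
(8238 + 42561)*(v(-180) - 46800) = (8238 + 42561)*(-⅐*(-180)² - 46800) = 50799*(-⅐*32400 - 46800) = 50799*(-32400/7 - 46800) = 50799*(-360000/7) = -2612520000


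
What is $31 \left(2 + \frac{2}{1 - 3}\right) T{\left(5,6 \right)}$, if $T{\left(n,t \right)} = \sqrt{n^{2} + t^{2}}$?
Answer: $31 \sqrt{61} \approx 242.12$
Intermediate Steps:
$31 \left(2 + \frac{2}{1 - 3}\right) T{\left(5,6 \right)} = 31 \left(2 + \frac{2}{1 - 3}\right) \sqrt{5^{2} + 6^{2}} = 31 \left(2 + \frac{2}{-2}\right) \sqrt{25 + 36} = 31 \left(2 + 2 \left(- \frac{1}{2}\right)\right) \sqrt{61} = 31 \left(2 - 1\right) \sqrt{61} = 31 \cdot 1 \sqrt{61} = 31 \sqrt{61}$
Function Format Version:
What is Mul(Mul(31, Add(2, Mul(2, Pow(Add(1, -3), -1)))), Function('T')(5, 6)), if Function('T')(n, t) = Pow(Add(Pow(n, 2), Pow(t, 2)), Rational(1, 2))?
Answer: Mul(31, Pow(61, Rational(1, 2))) ≈ 242.12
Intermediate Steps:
Mul(Mul(31, Add(2, Mul(2, Pow(Add(1, -3), -1)))), Function('T')(5, 6)) = Mul(Mul(31, Add(2, Mul(2, Pow(Add(1, -3), -1)))), Pow(Add(Pow(5, 2), Pow(6, 2)), Rational(1, 2))) = Mul(Mul(31, Add(2, Mul(2, Pow(-2, -1)))), Pow(Add(25, 36), Rational(1, 2))) = Mul(Mul(31, Add(2, Mul(2, Rational(-1, 2)))), Pow(61, Rational(1, 2))) = Mul(Mul(31, Add(2, -1)), Pow(61, Rational(1, 2))) = Mul(Mul(31, 1), Pow(61, Rational(1, 2))) = Mul(31, Pow(61, Rational(1, 2)))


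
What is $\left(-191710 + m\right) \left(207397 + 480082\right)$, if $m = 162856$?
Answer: $-19836519066$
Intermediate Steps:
$\left(-191710 + m\right) \left(207397 + 480082\right) = \left(-191710 + 162856\right) \left(207397 + 480082\right) = \left(-28854\right) 687479 = -19836519066$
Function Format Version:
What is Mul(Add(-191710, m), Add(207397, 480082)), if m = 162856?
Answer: -19836519066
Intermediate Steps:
Mul(Add(-191710, m), Add(207397, 480082)) = Mul(Add(-191710, 162856), Add(207397, 480082)) = Mul(-28854, 687479) = -19836519066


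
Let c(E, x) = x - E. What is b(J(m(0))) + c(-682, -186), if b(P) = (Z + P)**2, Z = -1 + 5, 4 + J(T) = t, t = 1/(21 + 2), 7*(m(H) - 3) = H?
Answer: 262385/529 ≈ 496.00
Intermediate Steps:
m(H) = 3 + H/7
t = 1/23 ≈ 0.043478
J(T) = -91/23 (J(T) = -4 + 1/23 = -91/23)
Z = 4
b(P) = (4 + P)**2
b(J(m(0))) + c(-682, -186) = (4 - 91/23)**2 + (-186 - 1*(-682)) = (1/23)**2 + (-186 + 682) = 1/529 + 496 = 262385/529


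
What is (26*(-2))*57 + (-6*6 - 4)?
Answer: -3004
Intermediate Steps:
(26*(-2))*57 + (-6*6 - 4) = -52*57 + (-36 - 4) = -2964 - 40 = -3004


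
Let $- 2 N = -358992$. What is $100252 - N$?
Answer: $-79244$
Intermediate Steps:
$N = 179496$ ($N = \left(- \frac{1}{2}\right) \left(-358992\right) = 179496$)
$100252 - N = 100252 - 179496 = -79244$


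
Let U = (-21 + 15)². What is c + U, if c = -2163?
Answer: -2127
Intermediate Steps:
U = 36 (U = (-6)² = 36)
c + U = -2163 + 36 = -2127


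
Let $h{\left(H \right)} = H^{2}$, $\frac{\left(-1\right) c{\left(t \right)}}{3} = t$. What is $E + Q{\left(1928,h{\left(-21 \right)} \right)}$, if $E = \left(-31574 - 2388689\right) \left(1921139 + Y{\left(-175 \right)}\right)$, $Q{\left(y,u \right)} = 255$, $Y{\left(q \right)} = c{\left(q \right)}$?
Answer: $-4650932277377$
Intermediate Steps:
$c{\left(t \right)} = - 3 t$
$Y{\left(q \right)} = - 3 q$
$E = -4650932277632$ ($E = \left(-31574 - 2388689\right) \left(1921139 - -525\right) = - 2420263 \left(1921139 + 525\right) = \left(-2420263\right) 1921664 = -4650932277632$)
$E + Q{\left(1928,h{\left(-21 \right)} \right)} = -4650932277632 + 255 = -4650932277377$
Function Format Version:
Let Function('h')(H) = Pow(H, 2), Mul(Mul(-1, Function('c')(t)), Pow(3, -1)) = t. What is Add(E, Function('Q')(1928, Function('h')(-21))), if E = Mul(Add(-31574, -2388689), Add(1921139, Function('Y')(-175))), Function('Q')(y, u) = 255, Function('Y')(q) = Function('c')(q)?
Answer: -4650932277377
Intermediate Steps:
Function('c')(t) = Mul(-3, t)
Function('Y')(q) = Mul(-3, q)
E = -4650932277632 (E = Mul(Add(-31574, -2388689), Add(1921139, Mul(-3, -175))) = Mul(-2420263, Add(1921139, 525)) = Mul(-2420263, 1921664) = -4650932277632)
Add(E, Function('Q')(1928, Function('h')(-21))) = Add(-4650932277632, 255) = -4650932277377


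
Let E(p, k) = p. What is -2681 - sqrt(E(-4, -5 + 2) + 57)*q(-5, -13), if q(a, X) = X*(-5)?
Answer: -2681 - 65*sqrt(53) ≈ -3154.2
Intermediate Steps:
q(a, X) = -5*X
-2681 - sqrt(E(-4, -5 + 2) + 57)*q(-5, -13) = -2681 - sqrt(-4 + 57)*(-5*(-13)) = -2681 - sqrt(53)*65 = -2681 - 65*sqrt(53)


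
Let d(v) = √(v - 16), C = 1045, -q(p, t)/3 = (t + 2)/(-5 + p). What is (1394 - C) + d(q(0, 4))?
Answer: 349 + I*√310/5 ≈ 349.0 + 3.5214*I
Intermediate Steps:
q(p, t) = -3*(2 + t)/(-5 + p) (q(p, t) = -3*(t + 2)/(-5 + p) = -3*(2 + t)/(-5 + p))
d(v) = √(-16 + v)
(1394 - C) + d(q(0, 4)) = (1394 - 1*1045) + √(-16 + 3*(-2 - 1*4)/(-5 + 0)) = (1394 - 1045) + √(-16 + 3*(-2 - 4)/(-5)) = 349 + √(-16 + 3*(-⅕)*(-6)) = 349 + √(-16 + 18/5) = 349 + √(-62/5) = 349 + I*√310/5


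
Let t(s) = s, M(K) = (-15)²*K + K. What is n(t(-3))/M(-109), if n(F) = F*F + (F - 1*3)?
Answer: -3/24634 ≈ -0.00012178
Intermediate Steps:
M(K) = 226*K (M(K) = 225*K + K = 226*K)
n(F) = -3 + F + F² (n(F) = F² + (F - 3) = F² + (-3 + F) = -3 + F + F²)
n(t(-3))/M(-109) = (-3 - 3 + (-3)²)/((226*(-109))) = (-3 - 3 + 9)/(-24634) = 3*(-1/24634) = -3/24634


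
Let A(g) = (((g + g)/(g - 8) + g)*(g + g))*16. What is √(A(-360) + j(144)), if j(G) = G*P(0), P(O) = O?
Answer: 720*√4209/23 ≈ 2030.9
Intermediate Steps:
A(g) = 32*g*(g + 2*g/(-8 + g)) (A(g) = (((2*g)/(-8 + g) + g)*(2*g))*16 = ((2*g/(-8 + g) + g)*(2*g))*16 = ((g + 2*g/(-8 + g))*(2*g))*16 = (2*g*(g + 2*g/(-8 + g)))*16 = 32*g*(g + 2*g/(-8 + g)))
j(G) = 0 (j(G) = G*0 = 0)
√(A(-360) + j(144)) = √(32*(-360)²*(-6 - 360)/(-8 - 360) + 0) = √(32*129600*(-366)/(-368) + 0) = √(32*129600*(-1/368)*(-366) + 0) = √(94867200/23 + 0) = √(94867200/23) = 720*√4209/23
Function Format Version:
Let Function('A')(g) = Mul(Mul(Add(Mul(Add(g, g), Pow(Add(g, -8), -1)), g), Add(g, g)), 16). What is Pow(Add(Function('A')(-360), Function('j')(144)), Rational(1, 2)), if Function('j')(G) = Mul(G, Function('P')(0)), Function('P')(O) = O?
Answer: Mul(Rational(720, 23), Pow(4209, Rational(1, 2))) ≈ 2030.9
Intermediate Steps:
Function('A')(g) = Mul(32, g, Add(g, Mul(2, g, Pow(Add(-8, g), -1)))) (Function('A')(g) = Mul(Mul(Add(Mul(Mul(2, g), Pow(Add(-8, g), -1)), g), Mul(2, g)), 16) = Mul(Mul(Add(Mul(2, g, Pow(Add(-8, g), -1)), g), Mul(2, g)), 16) = Mul(Mul(Add(g, Mul(2, g, Pow(Add(-8, g), -1))), Mul(2, g)), 16) = Mul(Mul(2, g, Add(g, Mul(2, g, Pow(Add(-8, g), -1)))), 16) = Mul(32, g, Add(g, Mul(2, g, Pow(Add(-8, g), -1)))))
Function('j')(G) = 0 (Function('j')(G) = Mul(G, 0) = 0)
Pow(Add(Function('A')(-360), Function('j')(144)), Rational(1, 2)) = Pow(Add(Mul(32, Pow(-360, 2), Pow(Add(-8, -360), -1), Add(-6, -360)), 0), Rational(1, 2)) = Pow(Add(Mul(32, 129600, Pow(-368, -1), -366), 0), Rational(1, 2)) = Pow(Add(Mul(32, 129600, Rational(-1, 368), -366), 0), Rational(1, 2)) = Pow(Add(Rational(94867200, 23), 0), Rational(1, 2)) = Pow(Rational(94867200, 23), Rational(1, 2)) = Mul(Rational(720, 23), Pow(4209, Rational(1, 2)))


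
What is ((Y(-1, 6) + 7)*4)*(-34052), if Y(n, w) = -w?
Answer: -136208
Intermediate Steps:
((Y(-1, 6) + 7)*4)*(-34052) = ((-1*6 + 7)*4)*(-34052) = ((-6 + 7)*4)*(-34052) = (1*4)*(-34052) = 4*(-34052) = -136208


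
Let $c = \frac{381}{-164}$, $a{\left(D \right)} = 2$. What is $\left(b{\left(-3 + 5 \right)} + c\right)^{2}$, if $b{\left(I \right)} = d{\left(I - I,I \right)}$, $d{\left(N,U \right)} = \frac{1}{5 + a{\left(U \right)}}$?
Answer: $\frac{6265009}{1317904} \approx 4.7538$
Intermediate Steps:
$d{\left(N,U \right)} = \frac{1}{7}$ ($d{\left(N,U \right)} = \frac{1}{5 + 2} = \frac{1}{7}$)
$b{\left(I \right)} = \frac{1}{7}$
$c = - \frac{381}{164}$ ($c = 381 \left(- \frac{1}{164}\right) = - \frac{381}{164} \approx -2.3232$)
$\left(b{\left(-3 + 5 \right)} + c\right)^{2} = \left(\frac{1}{7} - \frac{381}{164}\right)^{2} = \left(- \frac{2503}{1148}\right)^{2} = \frac{6265009}{1317904}$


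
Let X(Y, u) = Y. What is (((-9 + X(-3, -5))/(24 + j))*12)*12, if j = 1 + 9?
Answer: -864/17 ≈ -50.824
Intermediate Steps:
j = 10
(((-9 + X(-3, -5))/(24 + j))*12)*12 = (((-9 - 3)/(24 + 10))*12)*12 = (-12/34*12)*12 = (-12*1/34*12)*12 = -6/17*12*12 = -72/17*12 = -864/17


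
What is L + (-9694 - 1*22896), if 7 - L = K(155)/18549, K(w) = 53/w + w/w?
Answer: -93679220593/2875095 ≈ -32583.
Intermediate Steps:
K(w) = 1 + 53/w (K(w) = 53/w + 1 = 1 + 53/w)
L = 20125457/2875095 (L = 7 - (53 + 155)/155/18549 = 7 - (1/155)*208/18549 = 7 - 208/(155*18549) = 7 - 1*208/2875095 = 7 - 208/2875095 = 20125457/2875095 ≈ 6.9999)
L + (-9694 - 1*22896) = 20125457/2875095 + (-9694 - 1*22896) = 20125457/2875095 + (-9694 - 22896) = 20125457/2875095 - 32590 = -93679220593/2875095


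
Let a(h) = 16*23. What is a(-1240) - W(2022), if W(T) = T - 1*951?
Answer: -703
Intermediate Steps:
a(h) = 368
W(T) = -951 + T (W(T) = T - 951 = -951 + T)
a(-1240) - W(2022) = 368 - (-951 + 2022) = 368 - 1*1071 = 368 - 1071 = -703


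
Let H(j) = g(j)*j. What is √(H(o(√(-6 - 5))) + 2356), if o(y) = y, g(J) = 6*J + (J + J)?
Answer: 18*√7 ≈ 47.624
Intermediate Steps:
g(J) = 8*J (g(J) = 6*J + 2*J = 8*J)
H(j) = 8*j² (H(j) = (8*j)*j = 8*j²)
√(H(o(√(-6 - 5))) + 2356) = √(8*(√(-6 - 5))² + 2356) = √(8*(√(-11))² + 2356) = √(8*(I*√11)² + 2356) = √(8*(-11) + 2356) = √(-88 + 2356) = √2268 = 18*√7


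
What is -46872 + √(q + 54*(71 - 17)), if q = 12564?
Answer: -46872 + 6*√430 ≈ -46748.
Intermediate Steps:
-46872 + √(q + 54*(71 - 17)) = -46872 + √(12564 + 54*(71 - 17)) = -46872 + √(12564 + 54*54) = -46872 + √(12564 + 2916) = -46872 + √15480 = -46872 + 6*√430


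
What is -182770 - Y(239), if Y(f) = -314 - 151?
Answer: -182305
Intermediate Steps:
Y(f) = -465
-182770 - Y(239) = -182770 - 1*(-465) = -182770 + 465 = -182305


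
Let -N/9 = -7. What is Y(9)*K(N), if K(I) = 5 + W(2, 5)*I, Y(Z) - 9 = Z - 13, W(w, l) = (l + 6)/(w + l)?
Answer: 520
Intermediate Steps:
N = 63 (N = -9*(-7) = 63)
W(w, l) = (6 + l)/(l + w)
Y(Z) = -4 + Z (Y(Z) = 9 + (Z - 13) = 9 + (-13 + Z) = -4 + Z)
K(I) = 5 + 11*I/7 (K(I) = 5 + ((6 + 5)/(5 + 2))*I = 5 + (11/7)*I = 5 + ((⅐)*11)*I = 5 + 11*I/7)
Y(9)*K(N) = (-4 + 9)*(5 + (11/7)*63) = 5*(5 + 99) = 5*104 = 520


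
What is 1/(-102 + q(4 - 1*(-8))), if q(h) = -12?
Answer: -1/114 ≈ -0.0087719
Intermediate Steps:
1/(-102 + q(4 - 1*(-8))) = 1/(-102 - 12) = 1/(-114) = -1/114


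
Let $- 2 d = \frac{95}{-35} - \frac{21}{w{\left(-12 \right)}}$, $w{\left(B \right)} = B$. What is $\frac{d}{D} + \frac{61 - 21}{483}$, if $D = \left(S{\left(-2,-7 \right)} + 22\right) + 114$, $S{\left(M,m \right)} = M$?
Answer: $\frac{44743}{517776} \approx 0.086414$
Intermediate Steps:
$D = 134$ ($D = \left(-2 + 22\right) + 114 = 20 + 114 = 134$)
$d = \frac{27}{56}$ ($d = - \frac{\frac{95}{-35} - \frac{21}{-12}}{2} = - \frac{95 \left(- \frac{1}{35}\right) - - \frac{7}{4}}{2} = - \frac{- \frac{19}{7} + \frac{7}{4}}{2} = \left(- \frac{1}{2}\right) \left(- \frac{27}{28}\right) = \frac{27}{56} \approx 0.48214$)
$\frac{d}{D} + \frac{61 - 21}{483} = \frac{27}{56 \cdot 134} + \frac{61 - 21}{483} = \frac{27}{56} \cdot \frac{1}{134} + 40 \cdot \frac{1}{483} = \frac{27}{7504} + \frac{40}{483} = \frac{44743}{517776}$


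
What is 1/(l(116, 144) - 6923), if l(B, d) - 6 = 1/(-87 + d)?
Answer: -57/394268 ≈ -0.00014457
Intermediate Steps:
l(B, d) = 6 + 1/(-87 + d)
1/(l(116, 144) - 6923) = 1/((-521 + 6*144)/(-87 + 144) - 6923) = 1/((-521 + 864)/57 - 6923) = 1/((1/57)*343 - 6923) = 1/(343/57 - 6923) = 1/(-394268/57) = -57/394268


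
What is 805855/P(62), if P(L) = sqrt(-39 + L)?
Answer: 805855*sqrt(23)/23 ≈ 1.6803e+5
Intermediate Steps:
805855/P(62) = 805855/(sqrt(-39 + 62)) = 805855/(sqrt(23)) = 805855*(sqrt(23)/23) = 805855*sqrt(23)/23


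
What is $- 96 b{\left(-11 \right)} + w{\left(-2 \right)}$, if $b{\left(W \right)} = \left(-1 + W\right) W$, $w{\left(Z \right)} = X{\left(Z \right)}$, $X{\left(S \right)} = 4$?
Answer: $-12668$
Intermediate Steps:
$w{\left(Z \right)} = 4$
$b{\left(W \right)} = W \left(-1 + W\right)$
$- 96 b{\left(-11 \right)} + w{\left(-2 \right)} = - 96 \left(- 11 \left(-1 - 11\right)\right) + 4 = - 96 \left(\left(-11\right) \left(-12\right)\right) + 4 = \left(-96\right) 132 + 4 = -12672 + 4 = -12668$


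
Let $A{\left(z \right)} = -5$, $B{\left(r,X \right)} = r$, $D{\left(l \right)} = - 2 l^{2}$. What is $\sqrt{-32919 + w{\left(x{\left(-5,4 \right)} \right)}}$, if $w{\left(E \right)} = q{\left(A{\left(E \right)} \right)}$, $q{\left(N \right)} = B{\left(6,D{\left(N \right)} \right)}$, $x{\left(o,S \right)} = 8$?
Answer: $3 i \sqrt{3657} \approx 181.42 i$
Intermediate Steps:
$q{\left(N \right)} = 6$
$w{\left(E \right)} = 6$
$\sqrt{-32919 + w{\left(x{\left(-5,4 \right)} \right)}} = \sqrt{-32919 + 6} = \sqrt{-32913} = 3 i \sqrt{3657}$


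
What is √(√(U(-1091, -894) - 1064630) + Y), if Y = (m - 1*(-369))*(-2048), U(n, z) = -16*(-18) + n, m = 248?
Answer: √(-1263616 + I*√1065433) ≈ 0.459 + 1124.1*I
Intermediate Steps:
U(n, z) = 288 + n
Y = -1263616 (Y = (248 - 1*(-369))*(-2048) = (248 + 369)*(-2048) = 617*(-2048) = -1263616)
√(√(U(-1091, -894) - 1064630) + Y) = √(√((288 - 1091) - 1064630) - 1263616) = √(√(-803 - 1064630) - 1263616) = √(√(-1065433) - 1263616) = √(I*√1065433 - 1263616) = √(-1263616 + I*√1065433)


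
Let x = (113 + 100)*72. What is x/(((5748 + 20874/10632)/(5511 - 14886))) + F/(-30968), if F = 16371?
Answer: -1577972497090977/63106187816 ≈ -25005.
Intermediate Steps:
x = 15336 (x = 213*72 = 15336)
x/(((5748 + 20874/10632)/(5511 - 14886))) + F/(-30968) = 15336/(((5748 + 20874/10632)/(5511 - 14886))) + 16371/(-30968) = 15336/(((5748 + 20874*(1/10632))/(-9375))) + 16371*(-1/30968) = 15336/(((5748 + 3479/1772)*(-1/9375))) - 16371/30968 = 15336/(((10188935/1772)*(-1/9375))) - 16371/30968 = 15336/(-2037787/3322500) - 16371/30968 = 15336*(-3322500/2037787) - 16371/30968 = -50953860000/2037787 - 16371/30968 = -1577972497090977/63106187816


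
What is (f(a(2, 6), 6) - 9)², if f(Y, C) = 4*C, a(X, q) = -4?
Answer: 225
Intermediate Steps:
(f(a(2, 6), 6) - 9)² = (4*6 - 9)² = (24 - 9)² = 15² = 225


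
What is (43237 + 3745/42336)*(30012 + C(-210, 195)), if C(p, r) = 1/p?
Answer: 1648095552537809/1270080 ≈ 1.2976e+9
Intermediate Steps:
(43237 + 3745/42336)*(30012 + C(-210, 195)) = (43237 + 3745/42336)*(30012 + 1/(-210)) = (43237 + 3745*(1/42336))*(30012 - 1/210) = (43237 + 535/6048)*(6302519/210) = (261497911/6048)*(6302519/210) = 1648095552537809/1270080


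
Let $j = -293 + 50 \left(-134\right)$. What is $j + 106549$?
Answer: $99556$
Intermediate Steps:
$j = -6993$ ($j = -293 - 6700 = -6993$)
$j + 106549 = -6993 + 106549 = 99556$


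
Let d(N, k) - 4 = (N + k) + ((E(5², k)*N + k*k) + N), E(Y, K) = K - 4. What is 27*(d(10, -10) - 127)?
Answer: -4131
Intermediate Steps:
E(Y, K) = -4 + K
d(N, k) = 4 + k + k² + 2*N + N*(-4 + k) (d(N, k) = 4 + ((N + k) + (((-4 + k)*N + k*k) + N)) = 4 + ((N + k) + ((N*(-4 + k) + k²) + N)) = 4 + ((N + k) + ((k² + N*(-4 + k)) + N)) = 4 + ((N + k) + (N + k² + N*(-4 + k))) = 4 + (k + k² + 2*N + N*(-4 + k)) = 4 + k + k² + 2*N + N*(-4 + k))
27*(d(10, -10) - 127) = 27*((4 - 10 + (-10)² - 2*10 + 10*(-10)) - 127) = 27*((4 - 10 + 100 - 20 - 100) - 127) = 27*(-26 - 127) = 27*(-153) = -4131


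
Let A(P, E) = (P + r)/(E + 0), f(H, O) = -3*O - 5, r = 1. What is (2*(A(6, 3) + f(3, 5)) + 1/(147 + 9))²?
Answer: 3374569/2704 ≈ 1248.0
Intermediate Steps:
f(H, O) = -5 - 3*O
A(P, E) = (1 + P)/E (A(P, E) = (P + 1)/(E + 0) = (1 + P)/E)
(2*(A(6, 3) + f(3, 5)) + 1/(147 + 9))² = (2*((1 + 6)/3 + (-5 - 3*5)) + 1/(147 + 9))² = (2*((⅓)*7 + (-5 - 15)) + 1/156)² = (2*(7/3 - 20) + 1/156)² = (2*(-53/3) + 1/156)² = (-106/3 + 1/156)² = (-1837/52)² = 3374569/2704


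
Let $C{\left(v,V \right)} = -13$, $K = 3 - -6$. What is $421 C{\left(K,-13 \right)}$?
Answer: $-5473$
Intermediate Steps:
$K = 9$ ($K = 3 + 6 = 9$)
$421 C{\left(K,-13 \right)} = 421 \left(-13\right) = -5473$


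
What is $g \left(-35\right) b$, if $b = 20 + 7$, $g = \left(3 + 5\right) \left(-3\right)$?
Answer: $22680$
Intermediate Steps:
$g = -24$ ($g = 8 \left(-3\right) = -24$)
$b = 27$
$g \left(-35\right) b = \left(-24\right) \left(-35\right) 27 = 840 \cdot 27 = 22680$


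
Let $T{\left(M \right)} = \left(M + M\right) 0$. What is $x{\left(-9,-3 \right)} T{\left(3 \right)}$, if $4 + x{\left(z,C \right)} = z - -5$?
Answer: $0$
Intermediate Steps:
$T{\left(M \right)} = 0$ ($T{\left(M \right)} = 2 M 0 = 0$)
$x{\left(z,C \right)} = 1 + z$ ($x{\left(z,C \right)} = -4 + \left(z - -5\right) = -4 + \left(z + 5\right) = -4 + \left(5 + z\right) = 1 + z$)
$x{\left(-9,-3 \right)} T{\left(3 \right)} = \left(1 - 9\right) 0 = \left(-8\right) 0 = 0$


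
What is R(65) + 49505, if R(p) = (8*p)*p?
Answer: 83305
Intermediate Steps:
R(p) = 8*p²
R(65) + 49505 = 8*65² + 49505 = 8*4225 + 49505 = 33800 + 49505 = 83305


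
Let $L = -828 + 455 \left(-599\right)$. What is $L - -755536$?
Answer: $482163$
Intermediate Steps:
$L = -273373$ ($L = -828 - 272545 = -273373$)
$L - -755536 = -273373 - -755536 = -273373 + 755536 = 482163$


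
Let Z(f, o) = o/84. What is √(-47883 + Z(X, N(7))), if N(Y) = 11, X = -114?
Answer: 11*I*√698061/42 ≈ 218.82*I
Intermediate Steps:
Z(f, o) = o/84 (Z(f, o) = o*(1/84) = o/84)
√(-47883 + Z(X, N(7))) = √(-47883 + (1/84)*11) = √(-47883 + 11/84) = √(-4022161/84) = 11*I*√698061/42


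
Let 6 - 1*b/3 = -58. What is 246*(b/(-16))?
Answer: -2952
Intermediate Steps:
b = 192 (b = 18 - 3*(-58) = 18 + 174 = 192)
246*(b/(-16)) = 246*(192/(-16)) = 246*(192*(-1/16)) = 246*(-12) = -2952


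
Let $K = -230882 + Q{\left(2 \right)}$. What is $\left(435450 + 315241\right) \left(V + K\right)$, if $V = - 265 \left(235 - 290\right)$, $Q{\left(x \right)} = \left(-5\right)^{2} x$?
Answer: $-162342183587$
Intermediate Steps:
$Q{\left(x \right)} = 25 x$
$V = 14575$ ($V = \left(-265\right) \left(-55\right) = 14575$)
$K = -230832$ ($K = -230882 + 25 \cdot 2 = -230882 + 50 = -230832$)
$\left(435450 + 315241\right) \left(V + K\right) = \left(435450 + 315241\right) \left(14575 - 230832\right) = 750691 \left(-216257\right) = -162342183587$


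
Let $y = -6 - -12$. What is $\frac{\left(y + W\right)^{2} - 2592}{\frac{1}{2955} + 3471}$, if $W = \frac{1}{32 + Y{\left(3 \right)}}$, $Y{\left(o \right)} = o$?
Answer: $- \frac{1850231289}{2512917470} \approx -0.73629$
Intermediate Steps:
$y = 6$ ($y = -6 + 12 = 6$)
$W = \frac{1}{35}$ ($W = \frac{1}{32 + 3} = \frac{1}{35} \approx 0.028571$)
$\frac{\left(y + W\right)^{2} - 2592}{\frac{1}{2955} + 3471} = \frac{\left(6 + \frac{1}{35}\right)^{2} - 2592}{\frac{1}{2955} + 3471} = \frac{\left(\frac{211}{35}\right)^{2} - 2592}{\frac{1}{2955} + 3471} = \frac{\frac{44521}{1225} - 2592}{\frac{10256806}{2955}} = \left(- \frac{3130679}{1225}\right) \frac{2955}{10256806} = - \frac{1850231289}{2512917470}$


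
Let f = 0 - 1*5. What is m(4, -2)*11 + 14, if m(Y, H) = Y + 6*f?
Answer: -272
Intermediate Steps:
f = -5 (f = 0 - 5 = -5)
m(Y, H) = -30 + Y (m(Y, H) = Y + 6*(-5) = Y - 30 = -30 + Y)
m(4, -2)*11 + 14 = (-30 + 4)*11 + 14 = -26*11 + 14 = -286 + 14 = -272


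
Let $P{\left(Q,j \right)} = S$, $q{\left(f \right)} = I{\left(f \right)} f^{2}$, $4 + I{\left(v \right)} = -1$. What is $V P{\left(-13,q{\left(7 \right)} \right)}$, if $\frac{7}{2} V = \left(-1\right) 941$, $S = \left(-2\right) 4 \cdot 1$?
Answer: $\frac{15056}{7} \approx 2150.9$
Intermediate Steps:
$I{\left(v \right)} = -5$ ($I{\left(v \right)} = -4 - 1 = -5$)
$S = -8$ ($S = \left(-8\right) 1 = -8$)
$q{\left(f \right)} = - 5 f^{2}$
$P{\left(Q,j \right)} = -8$
$V = - \frac{1882}{7}$ ($V = \frac{2 \left(\left(-1\right) 941\right)}{7} = \frac{2}{7} \left(-941\right) = - \frac{1882}{7} \approx -268.86$)
$V P{\left(-13,q{\left(7 \right)} \right)} = \left(- \frac{1882}{7}\right) \left(-8\right) = \frac{15056}{7}$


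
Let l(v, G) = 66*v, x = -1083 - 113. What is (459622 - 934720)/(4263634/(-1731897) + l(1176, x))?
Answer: -411410400453/67209326959 ≈ -6.1213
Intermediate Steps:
x = -1196
(459622 - 934720)/(4263634/(-1731897) + l(1176, x)) = (459622 - 934720)/(4263634/(-1731897) + 66*1176) = -475098/(4263634*(-1/1731897) + 77616) = -475098/(-4263634/1731897 + 77616) = -475098/134418653918/1731897 = -475098*1731897/134418653918 = -411410400453/67209326959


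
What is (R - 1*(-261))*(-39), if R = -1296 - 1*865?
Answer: 74100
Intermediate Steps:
R = -2161 (R = -1296 - 865 = -2161)
(R - 1*(-261))*(-39) = (-2161 - 1*(-261))*(-39) = (-2161 + 261)*(-39) = -1900*(-39) = 74100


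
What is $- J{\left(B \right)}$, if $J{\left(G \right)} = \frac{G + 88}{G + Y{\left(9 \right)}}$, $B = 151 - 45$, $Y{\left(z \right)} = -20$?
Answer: $- \frac{97}{43} \approx -2.2558$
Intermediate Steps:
$B = 106$
$J{\left(G \right)} = \frac{88 + G}{-20 + G}$ ($J{\left(G \right)} = \frac{G + 88}{G - 20} = \frac{88 + G}{-20 + G}$)
$- J{\left(B \right)} = - \frac{88 + 106}{-20 + 106} = - \frac{194}{86} = \left(-1\right) \frac{97}{43} = - \frac{97}{43}$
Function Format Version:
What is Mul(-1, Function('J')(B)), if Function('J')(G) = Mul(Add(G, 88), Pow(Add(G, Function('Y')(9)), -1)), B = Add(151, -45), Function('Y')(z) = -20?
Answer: Rational(-97, 43) ≈ -2.2558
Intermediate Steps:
B = 106
Function('J')(G) = Mul(Pow(Add(-20, G), -1), Add(88, G)) (Function('J')(G) = Mul(Add(G, 88), Pow(Add(G, -20), -1)) = Mul(Add(88, G), Pow(Add(-20, G), -1)) = Mul(Pow(Add(-20, G), -1), Add(88, G)))
Mul(-1, Function('J')(B)) = Mul(-1, Mul(Pow(Add(-20, 106), -1), Add(88, 106))) = Mul(-1, Mul(Pow(86, -1), 194)) = Mul(-1, Mul(Rational(1, 86), 194)) = Mul(-1, Rational(97, 43)) = Rational(-97, 43)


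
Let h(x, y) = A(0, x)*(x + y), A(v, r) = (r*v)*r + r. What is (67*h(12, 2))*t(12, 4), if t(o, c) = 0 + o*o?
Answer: 1620864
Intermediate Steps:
t(o, c) = o**2 (t(o, c) = 0 + o**2 = o**2)
A(v, r) = r + v*r**2 (A(v, r) = v*r**2 + r = r + v*r**2)
h(x, y) = x*(x + y) (h(x, y) = (x*(1 + x*0))*(x + y) = (x*(1 + 0))*(x + y) = (x*1)*(x + y) = x*(x + y))
(67*h(12, 2))*t(12, 4) = (67*(12*(12 + 2)))*12**2 = (67*(12*14))*144 = (67*168)*144 = 11256*144 = 1620864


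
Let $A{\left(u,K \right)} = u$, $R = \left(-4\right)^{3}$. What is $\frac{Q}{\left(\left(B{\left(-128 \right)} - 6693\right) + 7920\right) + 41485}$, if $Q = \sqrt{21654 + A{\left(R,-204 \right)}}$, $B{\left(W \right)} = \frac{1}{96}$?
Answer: $\frac{96 \sqrt{21590}}{4100353} \approx 0.0034401$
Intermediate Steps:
$B{\left(W \right)} = \frac{1}{96}$
$R = -64$
$Q = \sqrt{21590}$ ($Q = \sqrt{21654 - 64} = \sqrt{21590} \approx 146.94$)
$\frac{Q}{\left(\left(B{\left(-128 \right)} - 6693\right) + 7920\right) + 41485} = \frac{\sqrt{21590}}{\left(\left(\frac{1}{96} - 6693\right) + 7920\right) + 41485} = \frac{\sqrt{21590}}{\left(- \frac{642527}{96} + 7920\right) + 41485} = \frac{\sqrt{21590}}{\frac{117793}{96} + 41485} = \frac{\sqrt{21590}}{\frac{4100353}{96}} = \sqrt{21590} \cdot \frac{96}{4100353} = \frac{96 \sqrt{21590}}{4100353}$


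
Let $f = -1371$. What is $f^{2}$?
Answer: $1879641$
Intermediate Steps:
$f^{2} = \left(-1371\right)^{2} = 1879641$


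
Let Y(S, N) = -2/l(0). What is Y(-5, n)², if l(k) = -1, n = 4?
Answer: 4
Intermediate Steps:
Y(S, N) = 2 (Y(S, N) = -2/(-1) = -2*(-1) = 2)
Y(-5, n)² = 2² = 4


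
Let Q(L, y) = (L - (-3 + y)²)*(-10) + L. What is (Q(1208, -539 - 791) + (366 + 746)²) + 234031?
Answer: 19228593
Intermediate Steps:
Q(L, y) = -9*L + 10*(-3 + y)² (Q(L, y) = (-10*L + 10*(-3 + y)²) + L = -9*L + 10*(-3 + y)²)
(Q(1208, -539 - 791) + (366 + 746)²) + 234031 = ((-9*1208 + 10*(-3 + (-539 - 791))²) + (366 + 746)²) + 234031 = ((-10872 + 10*(-3 - 1330)²) + 1112²) + 234031 = ((-10872 + 10*(-1333)²) + 1236544) + 234031 = ((-10872 + 10*1776889) + 1236544) + 234031 = ((-10872 + 17768890) + 1236544) + 234031 = (17758018 + 1236544) + 234031 = 18994562 + 234031 = 19228593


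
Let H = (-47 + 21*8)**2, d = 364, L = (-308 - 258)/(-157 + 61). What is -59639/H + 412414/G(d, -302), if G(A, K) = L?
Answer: 289814484115/4143403 ≈ 69946.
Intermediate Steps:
L = 283/48 (L = -566/(-96) = -566*(-1/96) = 283/48 ≈ 5.8958)
G(A, K) = 283/48
H = 14641 (H = (-47 + 168)**2 = 121**2 = 14641)
-59639/H + 412414/G(d, -302) = -59639/14641 + 412414/(283/48) = -59639*1/14641 + 412414*(48/283) = -59639/14641 + 19795872/283 = 289814484115/4143403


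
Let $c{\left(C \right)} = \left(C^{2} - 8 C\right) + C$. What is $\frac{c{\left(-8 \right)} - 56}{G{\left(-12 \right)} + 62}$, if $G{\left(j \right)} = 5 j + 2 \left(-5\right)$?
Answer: $-8$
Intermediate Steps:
$G{\left(j \right)} = -10 + 5 j$ ($G{\left(j \right)} = 5 j - 10 = -10 + 5 j$)
$c{\left(C \right)} = C^{2} - 7 C$
$\frac{c{\left(-8 \right)} - 56}{G{\left(-12 \right)} + 62} = \frac{- 8 \left(-7 - 8\right) - 56}{\left(-10 + 5 \left(-12\right)\right) + 62} = \frac{\left(-8\right) \left(-15\right) - 56}{\left(-10 - 60\right) + 62} = \frac{120 - 56}{-70 + 62} = \frac{1}{-8} \cdot 64 = \left(- \frac{1}{8}\right) 64 = -8$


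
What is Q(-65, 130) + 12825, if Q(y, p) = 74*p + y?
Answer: 22380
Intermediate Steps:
Q(y, p) = y + 74*p
Q(-65, 130) + 12825 = (-65 + 74*130) + 12825 = (-65 + 9620) + 12825 = 9555 + 12825 = 22380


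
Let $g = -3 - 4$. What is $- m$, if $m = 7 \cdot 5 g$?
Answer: $245$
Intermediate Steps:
$g = -7$
$m = -245$ ($m = 7 \cdot 5 \left(-7\right) = 35 \left(-7\right) = -245$)
$- m = \left(-1\right) \left(-245\right) = 245$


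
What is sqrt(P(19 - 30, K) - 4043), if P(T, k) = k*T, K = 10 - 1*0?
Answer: I*sqrt(4153) ≈ 64.444*I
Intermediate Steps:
K = 10 (K = 10 + 0 = 10)
P(T, k) = T*k
sqrt(P(19 - 30, K) - 4043) = sqrt((19 - 30)*10 - 4043) = sqrt(-11*10 - 4043) = sqrt(-110 - 4043) = sqrt(-4153) = I*sqrt(4153)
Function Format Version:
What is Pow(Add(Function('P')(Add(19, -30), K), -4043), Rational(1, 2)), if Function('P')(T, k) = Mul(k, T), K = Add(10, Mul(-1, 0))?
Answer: Mul(I, Pow(4153, Rational(1, 2))) ≈ Mul(64.444, I)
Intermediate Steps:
K = 10 (K = Add(10, 0) = 10)
Function('P')(T, k) = Mul(T, k)
Pow(Add(Function('P')(Add(19, -30), K), -4043), Rational(1, 2)) = Pow(Add(Mul(Add(19, -30), 10), -4043), Rational(1, 2)) = Pow(Add(Mul(-11, 10), -4043), Rational(1, 2)) = Pow(Add(-110, -4043), Rational(1, 2)) = Pow(-4153, Rational(1, 2)) = Mul(I, Pow(4153, Rational(1, 2)))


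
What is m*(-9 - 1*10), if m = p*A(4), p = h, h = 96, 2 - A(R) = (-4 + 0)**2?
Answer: 25536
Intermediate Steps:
A(R) = -14 (A(R) = 2 - (-4 + 0)**2 = 2 - 1*(-4)**2 = 2 - 1*16 = 2 - 16 = -14)
p = 96
m = -1344 (m = 96*(-14) = -1344)
m*(-9 - 1*10) = -1344*(-9 - 1*10) = -1344*(-9 - 10) = -1344*(-19) = 25536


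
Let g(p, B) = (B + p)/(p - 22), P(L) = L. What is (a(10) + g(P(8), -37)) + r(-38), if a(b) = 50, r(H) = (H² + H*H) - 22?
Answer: 40853/14 ≈ 2918.1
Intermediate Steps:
r(H) = -22 + 2*H² (r(H) = (H² + H²) - 22 = 2*H² - 22 = -22 + 2*H²)
g(p, B) = (B + p)/(-22 + p)
(a(10) + g(P(8), -37)) + r(-38) = (50 + (-37 + 8)/(-22 + 8)) + (-22 + 2*(-38)²) = (50 - 29/(-14)) + (-22 + 2*1444) = (50 - 1/14*(-29)) + (-22 + 2888) = (50 + 29/14) + 2866 = 729/14 + 2866 = 40853/14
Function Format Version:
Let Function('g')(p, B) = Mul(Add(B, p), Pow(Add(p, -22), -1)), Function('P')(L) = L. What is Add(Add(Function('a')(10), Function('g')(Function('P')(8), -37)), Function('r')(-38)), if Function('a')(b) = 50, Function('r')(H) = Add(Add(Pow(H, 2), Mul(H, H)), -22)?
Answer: Rational(40853, 14) ≈ 2918.1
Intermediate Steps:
Function('r')(H) = Add(-22, Mul(2, Pow(H, 2))) (Function('r')(H) = Add(Add(Pow(H, 2), Pow(H, 2)), -22) = Add(Mul(2, Pow(H, 2)), -22) = Add(-22, Mul(2, Pow(H, 2))))
Function('g')(p, B) = Mul(Pow(Add(-22, p), -1), Add(B, p)) (Function('g')(p, B) = Mul(Add(B, p), Pow(Add(-22, p), -1)) = Mul(Pow(Add(-22, p), -1), Add(B, p)))
Add(Add(Function('a')(10), Function('g')(Function('P')(8), -37)), Function('r')(-38)) = Add(Add(50, Mul(Pow(Add(-22, 8), -1), Add(-37, 8))), Add(-22, Mul(2, Pow(-38, 2)))) = Add(Add(50, Mul(Pow(-14, -1), -29)), Add(-22, Mul(2, 1444))) = Add(Add(50, Mul(Rational(-1, 14), -29)), Add(-22, 2888)) = Add(Add(50, Rational(29, 14)), 2866) = Add(Rational(729, 14), 2866) = Rational(40853, 14)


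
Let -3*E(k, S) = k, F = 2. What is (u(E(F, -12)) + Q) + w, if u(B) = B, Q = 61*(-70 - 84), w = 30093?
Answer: 62095/3 ≈ 20698.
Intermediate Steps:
E(k, S) = -k/3
Q = -9394 (Q = 61*(-154) = -9394)
(u(E(F, -12)) + Q) + w = (-⅓*2 - 9394) + 30093 = (-⅔ - 9394) + 30093 = -28184/3 + 30093 = 62095/3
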